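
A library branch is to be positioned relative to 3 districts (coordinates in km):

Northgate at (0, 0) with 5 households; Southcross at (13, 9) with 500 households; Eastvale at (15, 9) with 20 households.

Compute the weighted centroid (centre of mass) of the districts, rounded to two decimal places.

(12.95, 8.91)

The minimiser of Σwᵢ‖p−pᵢ‖² is the weighted centroid p* = (Σwᵢpᵢ)/(Σwᵢ).
Σwᵢ = 525.
Σwᵢxᵢ = 5·0 + 500·13 + 20·15 = 6800.
Σwᵢyᵢ = 5·0 + 500·9 + 20·9 = 4680.
x* = 6800/525 = 12.95, y* = 4680/525 = 8.91.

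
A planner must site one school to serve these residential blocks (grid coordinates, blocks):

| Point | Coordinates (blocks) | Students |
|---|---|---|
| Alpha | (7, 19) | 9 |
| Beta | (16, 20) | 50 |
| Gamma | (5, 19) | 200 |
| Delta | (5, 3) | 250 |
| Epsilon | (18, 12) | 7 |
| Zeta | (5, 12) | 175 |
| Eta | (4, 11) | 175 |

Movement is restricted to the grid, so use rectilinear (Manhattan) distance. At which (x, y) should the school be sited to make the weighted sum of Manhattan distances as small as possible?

Manhattan distance separates: Σwᵢ(|x−xᵢ|+|y−yᵢ|) = Σwᵢ|x−xᵢ| + Σwᵢ|y−yᵢ|, so x and y are optimised independently as 1-D weighted medians.
Total weight W = 866; half = 433.
x-coordinate, sorted with cumulative weight:
  x=4 (Eta, w=175) cum 175
  x=5 (Gamma, w=200) cum 375
  x=5 (Delta, w=250) cum 625  ← median
  x=5 (Zeta, w=175) cum 800
  x=7 (Alpha, w=9) cum 809
  x=16 (Beta, w=50) cum 859
  x=18 (Epsilon, w=7) cum 866
⇒ x* = 5
y-coordinate, sorted with cumulative weight:
  y=3 (Delta, w=250) cum 250
  y=11 (Eta, w=175) cum 425
  y=12 (Epsilon, w=7) cum 432
  y=12 (Zeta, w=175) cum 607  ← median
  y=19 (Alpha, w=9) cum 616
  y=19 (Gamma, w=200) cum 816
  y=20 (Beta, w=50) cum 866
⇒ y* = 12

(5, 12)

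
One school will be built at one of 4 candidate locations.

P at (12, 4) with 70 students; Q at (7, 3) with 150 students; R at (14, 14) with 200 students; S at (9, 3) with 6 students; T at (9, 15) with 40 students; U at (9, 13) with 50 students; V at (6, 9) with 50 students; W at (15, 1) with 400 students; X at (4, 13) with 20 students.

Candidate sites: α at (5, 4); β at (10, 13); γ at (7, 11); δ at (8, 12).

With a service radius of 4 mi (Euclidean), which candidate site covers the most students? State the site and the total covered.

Coverage radius r = 4 mi; a point is covered iff (Δx)²+(Δy)² ≤ 4² = 16.
  α (5, 4): covers {Q} → 150
  β (10, 13): covers {T, U} → 90
  γ (7, 11): covers {U, V, X} → 120
  δ (8, 12): covers {T, U, V} → 140
Maximum coverage at α: 150 students.

α, covering 150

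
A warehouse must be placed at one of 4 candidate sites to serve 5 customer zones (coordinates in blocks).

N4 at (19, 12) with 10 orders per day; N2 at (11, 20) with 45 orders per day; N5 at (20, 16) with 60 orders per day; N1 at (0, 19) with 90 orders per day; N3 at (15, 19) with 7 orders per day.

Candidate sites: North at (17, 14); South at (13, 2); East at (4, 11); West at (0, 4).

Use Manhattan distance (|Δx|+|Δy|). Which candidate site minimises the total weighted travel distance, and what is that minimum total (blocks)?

Total weighted distance at each candidate:
  North (17, 14): total = 2909
  South (13, 2): total = 5153
  East (4, 11): total = 3353
  West (0, 4): total = 4965
Minimum is at North with total 2909 blocks.

North, total 2909 blocks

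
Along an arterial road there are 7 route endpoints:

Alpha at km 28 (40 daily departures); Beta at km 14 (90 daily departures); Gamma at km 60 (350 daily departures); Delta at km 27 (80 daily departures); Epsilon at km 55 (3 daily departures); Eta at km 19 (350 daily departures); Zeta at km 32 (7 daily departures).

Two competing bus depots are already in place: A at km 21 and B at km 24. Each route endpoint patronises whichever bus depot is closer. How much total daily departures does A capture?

The indifferent point is the midpoint (21+24)/2 = 22.5; route endpoints left of it (closer to A at 21) go to A, those right go to B.
  Beta at 14 (w=90) → A
  Eta at 19 (w=350) → A
  Delta at 27 (w=80) → B
  Alpha at 28 (w=40) → B
  Zeta at 32 (w=7) → B
  Epsilon at 55 (w=3) → B
  Gamma at 60 (w=350) → B
A captures 440; B captures 480.

440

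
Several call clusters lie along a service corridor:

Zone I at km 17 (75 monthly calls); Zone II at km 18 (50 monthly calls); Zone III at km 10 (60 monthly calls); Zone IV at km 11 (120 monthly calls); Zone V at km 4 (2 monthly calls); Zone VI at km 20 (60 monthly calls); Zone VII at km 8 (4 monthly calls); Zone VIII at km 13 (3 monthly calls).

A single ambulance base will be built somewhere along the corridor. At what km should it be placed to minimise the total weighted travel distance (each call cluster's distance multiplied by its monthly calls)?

x = 13

For a sum of weighted absolute distances on a line, the optimum is the weighted median (not the mean). Total weight W = 374; half-weight = 187.
Sort by position and accumulate weight:
  km 4 (Zone V, w=2) → cum 2
  km 8 (Zone VII, w=4) → cum 6
  km 10 (Zone III, w=60) → cum 66
  km 11 (Zone IV, w=120) → cum 186
  km 13 (Zone VIII, w=3) → cum 189  ≥ 187 → median here
  km 17 (Zone I, w=75) → cum 264
  km 18 (Zone II, w=50) → cum 314
  km 20 (Zone VI, w=60) → cum 374
Optimal location: km 13.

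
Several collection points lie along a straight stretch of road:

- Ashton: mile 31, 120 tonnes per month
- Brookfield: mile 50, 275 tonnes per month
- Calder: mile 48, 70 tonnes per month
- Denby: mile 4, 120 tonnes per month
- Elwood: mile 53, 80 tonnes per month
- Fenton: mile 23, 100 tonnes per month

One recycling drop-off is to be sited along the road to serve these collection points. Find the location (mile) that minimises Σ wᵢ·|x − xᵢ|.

x = 48

For a sum of weighted absolute distances on a line, the optimum is the weighted median (not the mean). Total weight W = 765; half-weight = 382.5.
Sort by position and accumulate weight:
  mile 4 (Denby, w=120) → cum 120
  mile 23 (Fenton, w=100) → cum 220
  mile 31 (Ashton, w=120) → cum 340
  mile 48 (Calder, w=70) → cum 410  ≥ 382.5 → median here
  mile 50 (Brookfield, w=275) → cum 685
  mile 53 (Elwood, w=80) → cum 765
Optimal location: mile 48.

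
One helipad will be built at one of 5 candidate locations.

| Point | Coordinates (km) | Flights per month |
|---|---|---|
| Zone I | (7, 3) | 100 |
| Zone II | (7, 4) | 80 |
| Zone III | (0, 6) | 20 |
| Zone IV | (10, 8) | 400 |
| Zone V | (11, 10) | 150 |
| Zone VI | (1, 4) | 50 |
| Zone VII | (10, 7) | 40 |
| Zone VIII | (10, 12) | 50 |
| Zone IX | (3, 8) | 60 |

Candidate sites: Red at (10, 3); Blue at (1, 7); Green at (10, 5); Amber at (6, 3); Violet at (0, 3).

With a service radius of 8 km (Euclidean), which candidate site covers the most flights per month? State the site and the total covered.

Coverage radius r = 8 km; a point is covered iff (Δx)²+(Δy)² ≤ 8² = 64.
  Red (10, 3): covers {Zone I, Zone II, Zone IV, Zone V, Zone VII} → 770
  Blue (1, 7): covers {Zone I, Zone II, Zone III, Zone VI, Zone IX} → 310
  Green (10, 5): covers {Zone I, Zone II, Zone IV, Zone V, Zone VII, Zone VIII, Zone IX} → 880
  Amber (6, 3): covers {Zone I, Zone II, Zone III, Zone IV, Zone VI, Zone VII, Zone IX} → 750
  Violet (0, 3): covers {Zone I, Zone II, Zone III, Zone VI, Zone IX} → 310
Maximum coverage at Green: 880 flights per month.

Green, covering 880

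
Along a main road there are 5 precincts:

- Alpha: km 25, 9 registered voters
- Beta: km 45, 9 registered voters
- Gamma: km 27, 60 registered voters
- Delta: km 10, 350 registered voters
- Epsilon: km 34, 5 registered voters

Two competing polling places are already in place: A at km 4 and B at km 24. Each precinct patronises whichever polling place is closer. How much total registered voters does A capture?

The indifferent point is the midpoint (4+24)/2 = 14; precincts left of it (closer to A at 4) go to A, those right go to B.
  Delta at 10 (w=350) → A
  Alpha at 25 (w=9) → B
  Gamma at 27 (w=60) → B
  Epsilon at 34 (w=5) → B
  Beta at 45 (w=9) → B
A captures 350; B captures 83.

350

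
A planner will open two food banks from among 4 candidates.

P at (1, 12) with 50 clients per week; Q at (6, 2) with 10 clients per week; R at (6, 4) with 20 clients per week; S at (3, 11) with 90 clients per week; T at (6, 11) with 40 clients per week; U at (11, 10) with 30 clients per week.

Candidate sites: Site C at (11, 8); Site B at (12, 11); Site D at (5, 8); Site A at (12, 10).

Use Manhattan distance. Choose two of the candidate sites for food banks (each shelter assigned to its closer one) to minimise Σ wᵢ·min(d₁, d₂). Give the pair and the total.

{Site D, Site A}, total 1210

Evaluate every pair (each demand assigned to the nearer of the two):
  {Site D, Site A}: total = 1210
  {Site C, Site D}: total = 1240
  {Site B, Site D}: total = 1240
  {Site C, Site B}: total = 2000
  {Site B, Site A}: total = 2060
  {Site C, Site A}: total = 2150
Best pair: {Site D, Site A} with total 1210.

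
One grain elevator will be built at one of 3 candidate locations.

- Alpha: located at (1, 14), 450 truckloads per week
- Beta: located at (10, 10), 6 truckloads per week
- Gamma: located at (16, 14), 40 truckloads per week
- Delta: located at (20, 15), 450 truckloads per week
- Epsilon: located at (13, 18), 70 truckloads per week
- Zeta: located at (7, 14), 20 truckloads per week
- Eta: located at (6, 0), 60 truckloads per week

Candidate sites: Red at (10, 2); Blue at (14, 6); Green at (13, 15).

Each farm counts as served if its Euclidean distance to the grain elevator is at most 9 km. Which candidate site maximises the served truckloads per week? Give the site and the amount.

Coverage radius r = 9 km; a point is covered iff (Δx)²+(Δy)² ≤ 9² = 81.
  Red (10, 2): covers {Beta, Eta} → 66
  Blue (14, 6): covers {Beta, Gamma} → 46
  Green (13, 15): covers {Beta, Gamma, Delta, Epsilon, Zeta} → 586
Maximum coverage at Green: 586 truckloads per week.

Green, covering 586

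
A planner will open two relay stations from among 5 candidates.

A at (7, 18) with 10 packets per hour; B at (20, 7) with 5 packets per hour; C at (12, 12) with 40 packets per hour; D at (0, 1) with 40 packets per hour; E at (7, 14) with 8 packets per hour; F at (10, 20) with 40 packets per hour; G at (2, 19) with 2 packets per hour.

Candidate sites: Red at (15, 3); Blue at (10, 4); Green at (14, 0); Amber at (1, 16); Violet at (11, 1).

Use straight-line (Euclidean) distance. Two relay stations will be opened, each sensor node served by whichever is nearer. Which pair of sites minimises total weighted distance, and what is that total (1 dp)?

Evaluate every pair (each demand assigned to the nearer of the two):
  {Blue, Amber}: total = 1313.8
  {Amber, Violet}: total = 1450.0
  {Red, Amber}: total = 1526.9
  {Green, Amber}: total = 1589.8
  {Red, Blue}: total = 1680.2
  {Blue, Green}: total = 1694.3
  {Blue, Violet}: total = 1700.4
  {Red, Violet}: total = 1879.4
  {Red, Green}: total = 2001.8
  {Green, Violet}: total = 2012.7
Best pair: {Blue, Amber} with total 1313.8.

{Blue, Amber}, total 1313.8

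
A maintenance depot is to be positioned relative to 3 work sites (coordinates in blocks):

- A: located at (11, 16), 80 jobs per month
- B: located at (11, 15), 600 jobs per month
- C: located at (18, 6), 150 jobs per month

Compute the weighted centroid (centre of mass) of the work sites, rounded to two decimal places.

(12.27, 13.47)

The minimiser of Σwᵢ‖p−pᵢ‖² is the weighted centroid p* = (Σwᵢpᵢ)/(Σwᵢ).
Σwᵢ = 830.
Σwᵢxᵢ = 80·11 + 600·11 + 150·18 = 10180.
Σwᵢyᵢ = 80·16 + 600·15 + 150·6 = 11180.
x* = 10180/830 = 12.27, y* = 11180/830 = 13.47.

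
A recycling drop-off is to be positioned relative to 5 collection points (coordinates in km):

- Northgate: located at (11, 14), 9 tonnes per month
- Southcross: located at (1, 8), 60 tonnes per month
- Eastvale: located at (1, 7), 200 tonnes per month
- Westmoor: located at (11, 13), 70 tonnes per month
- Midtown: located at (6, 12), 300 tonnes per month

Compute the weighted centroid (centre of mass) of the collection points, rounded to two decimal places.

The minimiser of Σwᵢ‖p−pᵢ‖² is the weighted centroid p* = (Σwᵢpᵢ)/(Σwᵢ).
Σwᵢ = 639.
Σwᵢxᵢ = 9·11 + 60·1 + 200·1 + 70·11 + 300·6 = 2929.
Σwᵢyᵢ = 9·14 + 60·8 + 200·7 + 70·13 + 300·12 = 6516.
x* = 2929/639 = 4.58, y* = 6516/639 = 10.20.

(4.58, 10.20)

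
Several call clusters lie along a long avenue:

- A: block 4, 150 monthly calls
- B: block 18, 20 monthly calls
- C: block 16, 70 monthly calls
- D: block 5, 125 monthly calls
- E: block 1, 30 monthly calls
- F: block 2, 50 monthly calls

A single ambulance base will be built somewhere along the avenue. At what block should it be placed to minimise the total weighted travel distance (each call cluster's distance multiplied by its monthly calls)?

x = 4

For a sum of weighted absolute distances on a line, the optimum is the weighted median (not the mean). Total weight W = 445; half-weight = 222.5.
Sort by position and accumulate weight:
  block 1 (E, w=30) → cum 30
  block 2 (F, w=50) → cum 80
  block 4 (A, w=150) → cum 230  ≥ 222.5 → median here
  block 5 (D, w=125) → cum 355
  block 16 (C, w=70) → cum 425
  block 18 (B, w=20) → cum 445
Optimal location: block 4.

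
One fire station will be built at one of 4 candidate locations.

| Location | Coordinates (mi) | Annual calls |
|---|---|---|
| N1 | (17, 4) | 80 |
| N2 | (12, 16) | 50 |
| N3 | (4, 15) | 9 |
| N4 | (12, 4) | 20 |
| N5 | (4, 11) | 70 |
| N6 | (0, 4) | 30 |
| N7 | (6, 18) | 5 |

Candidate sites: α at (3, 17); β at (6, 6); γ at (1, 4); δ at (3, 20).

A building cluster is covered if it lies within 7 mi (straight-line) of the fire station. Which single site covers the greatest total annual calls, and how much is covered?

Coverage radius r = 7 mi; a point is covered iff (Δx)²+(Δy)² ≤ 7² = 49.
  α (3, 17): covers {N3, N5, N7} → 84
  β (6, 6): covers {N4, N5, N6} → 120
  γ (1, 4): covers {N6} → 30
  δ (3, 20): covers {N3, N7} → 14
Maximum coverage at β: 120 annual calls.

β, covering 120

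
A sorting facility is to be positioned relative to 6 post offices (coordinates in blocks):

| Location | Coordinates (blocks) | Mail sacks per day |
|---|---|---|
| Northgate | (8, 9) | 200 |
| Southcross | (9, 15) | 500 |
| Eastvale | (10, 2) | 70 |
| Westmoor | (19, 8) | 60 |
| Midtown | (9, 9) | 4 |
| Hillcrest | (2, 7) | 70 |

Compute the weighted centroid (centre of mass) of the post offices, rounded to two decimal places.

(8.98, 11.56)

The minimiser of Σwᵢ‖p−pᵢ‖² is the weighted centroid p* = (Σwᵢpᵢ)/(Σwᵢ).
Σwᵢ = 904.
Σwᵢxᵢ = 200·8 + 500·9 + 70·10 + 60·19 + 4·9 + 70·2 = 8116.
Σwᵢyᵢ = 200·9 + 500·15 + 70·2 + 60·8 + 4·9 + 70·7 = 10446.
x* = 8116/904 = 8.98, y* = 10446/904 = 11.56.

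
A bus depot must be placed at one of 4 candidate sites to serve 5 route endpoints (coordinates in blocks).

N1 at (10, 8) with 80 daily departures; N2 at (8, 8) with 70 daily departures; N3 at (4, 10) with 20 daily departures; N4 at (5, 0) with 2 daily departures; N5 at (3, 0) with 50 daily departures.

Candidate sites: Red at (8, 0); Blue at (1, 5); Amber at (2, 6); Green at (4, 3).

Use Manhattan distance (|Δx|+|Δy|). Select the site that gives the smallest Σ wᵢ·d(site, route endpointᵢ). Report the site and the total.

Amber, total 1848 blocks

Total weighted distance at each candidate:
  Red (8, 0): total = 1896
  Blue (1, 5): total = 2188
  Amber (2, 6): total = 1848
  Green (4, 3): total = 1858
Minimum is at Amber with total 1848 blocks.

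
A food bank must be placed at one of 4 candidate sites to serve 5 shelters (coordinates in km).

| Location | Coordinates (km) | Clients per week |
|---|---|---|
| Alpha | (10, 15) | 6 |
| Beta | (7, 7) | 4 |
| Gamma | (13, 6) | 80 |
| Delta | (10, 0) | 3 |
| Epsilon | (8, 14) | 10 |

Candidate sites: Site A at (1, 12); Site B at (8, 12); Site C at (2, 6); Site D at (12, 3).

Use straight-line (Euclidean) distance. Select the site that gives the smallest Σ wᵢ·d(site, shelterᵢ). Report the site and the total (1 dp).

Site D, total 479.5 km

Total weighted distance at each candidate:
  Site A (1, 12): total = 1279.3
  Site B (8, 12): total = 723.3
  Site C (2, 6): total = 1102.6
  Site D (12, 3): total = 479.5
Minimum is at Site D with total 479.5 km.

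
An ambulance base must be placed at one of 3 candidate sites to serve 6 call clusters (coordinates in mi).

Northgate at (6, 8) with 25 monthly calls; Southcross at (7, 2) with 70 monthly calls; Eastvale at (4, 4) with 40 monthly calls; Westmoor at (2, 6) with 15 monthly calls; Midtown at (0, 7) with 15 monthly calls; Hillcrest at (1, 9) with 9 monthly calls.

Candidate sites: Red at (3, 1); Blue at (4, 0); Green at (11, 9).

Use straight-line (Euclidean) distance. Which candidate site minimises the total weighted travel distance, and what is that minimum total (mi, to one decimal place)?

Red, total 856.8 mi

Total weighted distance at each candidate:
  Red (3, 1): total = 856.8
  Blue (4, 0): total = 919.7
  Green (11, 9): total = 1435.9
Minimum is at Red with total 856.8 mi.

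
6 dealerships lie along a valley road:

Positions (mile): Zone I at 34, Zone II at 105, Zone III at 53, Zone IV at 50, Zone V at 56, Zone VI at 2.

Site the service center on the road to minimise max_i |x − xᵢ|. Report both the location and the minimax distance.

The 1-center on a line is the midpoint of the two extreme points: leftmost at 2, rightmost at 105.
Optimal location = (2 + 105)/2 = 53.5; maximum distance = (105 − 2)/2 = 51.5.

location 53.5, max distance 51.5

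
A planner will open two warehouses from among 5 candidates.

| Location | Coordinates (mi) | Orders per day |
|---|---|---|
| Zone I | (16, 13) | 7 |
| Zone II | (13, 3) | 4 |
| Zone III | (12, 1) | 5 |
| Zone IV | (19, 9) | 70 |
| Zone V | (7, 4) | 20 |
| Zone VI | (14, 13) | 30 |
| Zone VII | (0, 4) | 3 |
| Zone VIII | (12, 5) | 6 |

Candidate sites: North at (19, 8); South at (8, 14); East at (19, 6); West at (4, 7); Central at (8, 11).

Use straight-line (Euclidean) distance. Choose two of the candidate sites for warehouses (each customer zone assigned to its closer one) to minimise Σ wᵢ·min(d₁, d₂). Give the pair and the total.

Evaluate every pair (each demand assigned to the nearer of the two):
  {North, West}: total = 549.2
  {North, Central}: total = 597.9
  {North, South}: total = 659.1
  {East, West}: total = 733.5
  {North, East}: total = 735.8
  {East, Central}: total = 738.6
  {South, East}: total = 797.5
  {West, Central}: total = 1260.9
  {South, West}: total = 1323.5
  {South, Central}: total = 1329.7
Best pair: {North, West} with total 549.2.

{North, West}, total 549.2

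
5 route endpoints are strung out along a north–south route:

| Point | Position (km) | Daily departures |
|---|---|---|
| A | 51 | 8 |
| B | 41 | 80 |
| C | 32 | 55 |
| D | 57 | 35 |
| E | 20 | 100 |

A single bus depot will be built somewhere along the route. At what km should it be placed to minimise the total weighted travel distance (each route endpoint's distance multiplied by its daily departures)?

For a sum of weighted absolute distances on a line, the optimum is the weighted median (not the mean). Total weight W = 278; half-weight = 139.
Sort by position and accumulate weight:
  km 20 (E, w=100) → cum 100
  km 32 (C, w=55) → cum 155  ≥ 139 → median here
  km 41 (B, w=80) → cum 235
  km 51 (A, w=8) → cum 243
  km 57 (D, w=35) → cum 278
Optimal location: km 32.

x = 32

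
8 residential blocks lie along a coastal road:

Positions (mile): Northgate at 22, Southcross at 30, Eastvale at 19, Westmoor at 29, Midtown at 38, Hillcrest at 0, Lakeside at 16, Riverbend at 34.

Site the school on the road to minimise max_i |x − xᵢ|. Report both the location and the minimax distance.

The 1-center on a line is the midpoint of the two extreme points: leftmost at 0, rightmost at 38.
Optimal location = (0 + 38)/2 = 19; maximum distance = (38 − 0)/2 = 19.

location 19, max distance 19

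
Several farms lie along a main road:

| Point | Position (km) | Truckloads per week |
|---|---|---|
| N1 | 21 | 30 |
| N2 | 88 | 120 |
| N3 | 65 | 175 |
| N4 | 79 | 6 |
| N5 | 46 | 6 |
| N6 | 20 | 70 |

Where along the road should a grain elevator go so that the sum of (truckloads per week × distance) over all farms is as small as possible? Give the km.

For a sum of weighted absolute distances on a line, the optimum is the weighted median (not the mean). Total weight W = 407; half-weight = 203.5.
Sort by position and accumulate weight:
  km 20 (N6, w=70) → cum 70
  km 21 (N1, w=30) → cum 100
  km 46 (N5, w=6) → cum 106
  km 65 (N3, w=175) → cum 281  ≥ 203.5 → median here
  km 79 (N4, w=6) → cum 287
  km 88 (N2, w=120) → cum 407
Optimal location: km 65.

x = 65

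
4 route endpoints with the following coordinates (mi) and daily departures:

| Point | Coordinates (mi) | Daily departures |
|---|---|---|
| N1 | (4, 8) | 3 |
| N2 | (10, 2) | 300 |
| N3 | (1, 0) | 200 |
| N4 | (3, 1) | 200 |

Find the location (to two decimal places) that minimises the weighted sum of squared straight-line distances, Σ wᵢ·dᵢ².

(5.42, 1.17)

The minimiser of Σwᵢ‖p−pᵢ‖² is the weighted centroid p* = (Σwᵢpᵢ)/(Σwᵢ).
Σwᵢ = 703.
Σwᵢxᵢ = 3·4 + 300·10 + 200·1 + 200·3 = 3812.
Σwᵢyᵢ = 3·8 + 300·2 + 200·0 + 200·1 = 824.
x* = 3812/703 = 5.42, y* = 824/703 = 1.17.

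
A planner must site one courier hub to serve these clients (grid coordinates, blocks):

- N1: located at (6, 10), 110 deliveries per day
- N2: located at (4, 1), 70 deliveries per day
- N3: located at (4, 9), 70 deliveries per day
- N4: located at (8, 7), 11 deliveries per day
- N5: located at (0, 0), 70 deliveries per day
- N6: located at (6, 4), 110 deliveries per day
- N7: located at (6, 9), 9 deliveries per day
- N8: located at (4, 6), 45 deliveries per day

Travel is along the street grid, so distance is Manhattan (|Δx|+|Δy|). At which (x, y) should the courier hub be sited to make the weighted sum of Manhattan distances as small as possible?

Manhattan distance separates: Σwᵢ(|x−xᵢ|+|y−yᵢ|) = Σwᵢ|x−xᵢ| + Σwᵢ|y−yᵢ|, so x and y are optimised independently as 1-D weighted medians.
Total weight W = 495; half = 247.5.
x-coordinate, sorted with cumulative weight:
  x=0 (N5, w=70) cum 70
  x=4 (N2, w=70) cum 140
  x=4 (N3, w=70) cum 210
  x=4 (N8, w=45) cum 255  ← median
  x=6 (N1, w=110) cum 365
  x=6 (N6, w=110) cum 475
  x=6 (N7, w=9) cum 484
  x=8 (N4, w=11) cum 495
⇒ x* = 4
y-coordinate, sorted with cumulative weight:
  y=0 (N5, w=70) cum 70
  y=1 (N2, w=70) cum 140
  y=4 (N6, w=110) cum 250  ← median
  y=6 (N8, w=45) cum 295
  y=7 (N4, w=11) cum 306
  y=9 (N3, w=70) cum 376
  y=9 (N7, w=9) cum 385
  y=10 (N1, w=110) cum 495
⇒ y* = 4

(4, 4)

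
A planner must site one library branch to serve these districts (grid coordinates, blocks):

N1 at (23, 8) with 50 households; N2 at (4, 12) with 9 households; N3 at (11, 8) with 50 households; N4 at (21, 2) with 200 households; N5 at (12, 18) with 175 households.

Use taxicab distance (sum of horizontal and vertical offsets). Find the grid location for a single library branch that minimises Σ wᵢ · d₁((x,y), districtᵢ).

Manhattan distance separates: Σwᵢ(|x−xᵢ|+|y−yᵢ|) = Σwᵢ|x−xᵢ| + Σwᵢ|y−yᵢ|, so x and y are optimised independently as 1-D weighted medians.
Total weight W = 484; half = 242.
x-coordinate, sorted with cumulative weight:
  x=4 (N2, w=9) cum 9
  x=11 (N3, w=50) cum 59
  x=12 (N5, w=175) cum 234
  x=21 (N4, w=200) cum 434  ← median
  x=23 (N1, w=50) cum 484
⇒ x* = 21
y-coordinate, sorted with cumulative weight:
  y=2 (N4, w=200) cum 200
  y=8 (N1, w=50) cum 250  ← median
  y=8 (N3, w=50) cum 300
  y=12 (N2, w=9) cum 309
  y=18 (N5, w=175) cum 484
⇒ y* = 8

(21, 8)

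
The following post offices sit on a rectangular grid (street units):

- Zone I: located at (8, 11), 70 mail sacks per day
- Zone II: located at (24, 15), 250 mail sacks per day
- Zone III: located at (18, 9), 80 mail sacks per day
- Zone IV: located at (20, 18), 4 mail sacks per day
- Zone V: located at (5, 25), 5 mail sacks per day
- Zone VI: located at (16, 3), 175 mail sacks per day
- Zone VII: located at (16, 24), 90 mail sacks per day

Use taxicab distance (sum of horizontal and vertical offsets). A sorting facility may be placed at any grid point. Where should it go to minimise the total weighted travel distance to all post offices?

(16, 15)

Manhattan distance separates: Σwᵢ(|x−xᵢ|+|y−yᵢ|) = Σwᵢ|x−xᵢ| + Σwᵢ|y−yᵢ|, so x and y are optimised independently as 1-D weighted medians.
Total weight W = 674; half = 337.
x-coordinate, sorted with cumulative weight:
  x=5 (Zone V, w=5) cum 5
  x=8 (Zone I, w=70) cum 75
  x=16 (Zone VI, w=175) cum 250
  x=16 (Zone VII, w=90) cum 340  ← median
  x=18 (Zone III, w=80) cum 420
  x=20 (Zone IV, w=4) cum 424
  x=24 (Zone II, w=250) cum 674
⇒ x* = 16
y-coordinate, sorted with cumulative weight:
  y=3 (Zone VI, w=175) cum 175
  y=9 (Zone III, w=80) cum 255
  y=11 (Zone I, w=70) cum 325
  y=15 (Zone II, w=250) cum 575  ← median
  y=18 (Zone IV, w=4) cum 579
  y=24 (Zone VII, w=90) cum 669
  y=25 (Zone V, w=5) cum 674
⇒ y* = 15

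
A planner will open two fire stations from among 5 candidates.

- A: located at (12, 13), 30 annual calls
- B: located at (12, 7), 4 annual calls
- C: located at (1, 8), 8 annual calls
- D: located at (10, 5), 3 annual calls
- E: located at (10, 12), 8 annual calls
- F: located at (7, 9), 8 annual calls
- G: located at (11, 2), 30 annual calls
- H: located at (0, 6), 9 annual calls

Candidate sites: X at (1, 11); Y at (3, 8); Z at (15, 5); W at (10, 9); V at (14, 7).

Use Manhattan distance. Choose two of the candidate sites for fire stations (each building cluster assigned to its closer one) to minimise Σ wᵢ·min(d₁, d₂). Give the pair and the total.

{Y, W}, total 557

Evaluate every pair (each demand assigned to the nearer of the two):
  {Y, W}: total = 557
  {X, W}: total = 574
  {Z, W}: total = 663
  {Y, V}: total = 679
  {W, V}: total = 685
  {X, V}: total = 720
  {Y, Z}: total = 764
  {X, Z}: total = 797
  {Z, V}: total = 864
  {X, Y}: total = 1061
Best pair: {Y, W} with total 557.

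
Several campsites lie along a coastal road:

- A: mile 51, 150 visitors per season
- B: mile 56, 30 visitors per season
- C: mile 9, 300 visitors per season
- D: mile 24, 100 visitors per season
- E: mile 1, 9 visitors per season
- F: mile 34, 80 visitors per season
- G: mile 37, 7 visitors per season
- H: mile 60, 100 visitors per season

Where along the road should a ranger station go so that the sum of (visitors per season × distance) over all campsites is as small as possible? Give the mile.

x = 24

For a sum of weighted absolute distances on a line, the optimum is the weighted median (not the mean). Total weight W = 776; half-weight = 388.
Sort by position and accumulate weight:
  mile 1 (E, w=9) → cum 9
  mile 9 (C, w=300) → cum 309
  mile 24 (D, w=100) → cum 409  ≥ 388 → median here
  mile 34 (F, w=80) → cum 489
  mile 37 (G, w=7) → cum 496
  mile 51 (A, w=150) → cum 646
  mile 56 (B, w=30) → cum 676
  mile 60 (H, w=100) → cum 776
Optimal location: mile 24.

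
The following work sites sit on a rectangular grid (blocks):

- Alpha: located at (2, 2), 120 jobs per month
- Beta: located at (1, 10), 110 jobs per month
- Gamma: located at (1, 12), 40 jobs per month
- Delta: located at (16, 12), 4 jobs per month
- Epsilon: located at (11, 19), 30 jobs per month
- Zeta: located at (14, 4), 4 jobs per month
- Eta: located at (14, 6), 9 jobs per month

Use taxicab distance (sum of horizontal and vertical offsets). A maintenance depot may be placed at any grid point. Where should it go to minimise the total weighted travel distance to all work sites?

(2, 10)

Manhattan distance separates: Σwᵢ(|x−xᵢ|+|y−yᵢ|) = Σwᵢ|x−xᵢ| + Σwᵢ|y−yᵢ|, so x and y are optimised independently as 1-D weighted medians.
Total weight W = 317; half = 158.5.
x-coordinate, sorted with cumulative weight:
  x=1 (Beta, w=110) cum 110
  x=1 (Gamma, w=40) cum 150
  x=2 (Alpha, w=120) cum 270  ← median
  x=11 (Epsilon, w=30) cum 300
  x=14 (Zeta, w=4) cum 304
  x=14 (Eta, w=9) cum 313
  x=16 (Delta, w=4) cum 317
⇒ x* = 2
y-coordinate, sorted with cumulative weight:
  y=2 (Alpha, w=120) cum 120
  y=4 (Zeta, w=4) cum 124
  y=6 (Eta, w=9) cum 133
  y=10 (Beta, w=110) cum 243  ← median
  y=12 (Gamma, w=40) cum 283
  y=12 (Delta, w=4) cum 287
  y=19 (Epsilon, w=30) cum 317
⇒ y* = 10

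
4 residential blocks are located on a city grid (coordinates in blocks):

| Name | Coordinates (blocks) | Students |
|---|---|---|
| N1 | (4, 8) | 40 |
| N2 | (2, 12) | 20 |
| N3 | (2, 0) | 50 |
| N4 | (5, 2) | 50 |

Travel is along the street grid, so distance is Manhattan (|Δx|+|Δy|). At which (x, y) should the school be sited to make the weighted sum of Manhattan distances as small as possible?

(4, 2)

Manhattan distance separates: Σwᵢ(|x−xᵢ|+|y−yᵢ|) = Σwᵢ|x−xᵢ| + Σwᵢ|y−yᵢ|, so x and y are optimised independently as 1-D weighted medians.
Total weight W = 160; half = 80.
x-coordinate, sorted with cumulative weight:
  x=2 (N2, w=20) cum 20
  x=2 (N3, w=50) cum 70
  x=4 (N1, w=40) cum 110  ← median
  x=5 (N4, w=50) cum 160
⇒ x* = 4
y-coordinate, sorted with cumulative weight:
  y=0 (N3, w=50) cum 50
  y=2 (N4, w=50) cum 100  ← median
  y=8 (N1, w=40) cum 140
  y=12 (N2, w=20) cum 160
⇒ y* = 2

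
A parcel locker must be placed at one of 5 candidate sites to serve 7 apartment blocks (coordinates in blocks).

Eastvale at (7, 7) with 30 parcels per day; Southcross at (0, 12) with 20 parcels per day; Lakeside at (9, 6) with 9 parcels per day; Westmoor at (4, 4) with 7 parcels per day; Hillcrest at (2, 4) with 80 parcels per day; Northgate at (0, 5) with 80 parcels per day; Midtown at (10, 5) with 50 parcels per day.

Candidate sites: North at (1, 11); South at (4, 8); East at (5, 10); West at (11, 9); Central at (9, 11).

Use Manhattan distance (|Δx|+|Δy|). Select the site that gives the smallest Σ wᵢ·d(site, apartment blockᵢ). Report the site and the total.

Total weighted distance at each candidate:
  North (1, 11): total = 2477
  South (4, 8): total = 1861
  East (5, 10): total = 2431
  West (11, 9): total = 3159
  Central (9, 11): total = 3179
Minimum is at South with total 1861 blocks.

South, total 1861 blocks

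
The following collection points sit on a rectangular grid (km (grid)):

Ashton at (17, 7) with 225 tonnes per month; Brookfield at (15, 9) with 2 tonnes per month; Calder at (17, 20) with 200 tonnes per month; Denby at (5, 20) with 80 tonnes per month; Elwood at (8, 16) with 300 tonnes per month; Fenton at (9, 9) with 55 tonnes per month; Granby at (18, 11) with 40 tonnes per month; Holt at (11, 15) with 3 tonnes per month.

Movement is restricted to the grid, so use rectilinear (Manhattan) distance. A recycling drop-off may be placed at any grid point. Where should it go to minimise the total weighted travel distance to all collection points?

Manhattan distance separates: Σwᵢ(|x−xᵢ|+|y−yᵢ|) = Σwᵢ|x−xᵢ| + Σwᵢ|y−yᵢ|, so x and y are optimised independently as 1-D weighted medians.
Total weight W = 905; half = 452.5.
x-coordinate, sorted with cumulative weight:
  x=5 (Denby, w=80) cum 80
  x=8 (Elwood, w=300) cum 380
  x=9 (Fenton, w=55) cum 435
  x=11 (Holt, w=3) cum 438
  x=15 (Brookfield, w=2) cum 440
  x=17 (Ashton, w=225) cum 665  ← median
  x=17 (Calder, w=200) cum 865
  x=18 (Granby, w=40) cum 905
⇒ x* = 17
y-coordinate, sorted with cumulative weight:
  y=7 (Ashton, w=225) cum 225
  y=9 (Brookfield, w=2) cum 227
  y=9 (Fenton, w=55) cum 282
  y=11 (Granby, w=40) cum 322
  y=15 (Holt, w=3) cum 325
  y=16 (Elwood, w=300) cum 625  ← median
  y=20 (Calder, w=200) cum 825
  y=20 (Denby, w=80) cum 905
⇒ y* = 16

(17, 16)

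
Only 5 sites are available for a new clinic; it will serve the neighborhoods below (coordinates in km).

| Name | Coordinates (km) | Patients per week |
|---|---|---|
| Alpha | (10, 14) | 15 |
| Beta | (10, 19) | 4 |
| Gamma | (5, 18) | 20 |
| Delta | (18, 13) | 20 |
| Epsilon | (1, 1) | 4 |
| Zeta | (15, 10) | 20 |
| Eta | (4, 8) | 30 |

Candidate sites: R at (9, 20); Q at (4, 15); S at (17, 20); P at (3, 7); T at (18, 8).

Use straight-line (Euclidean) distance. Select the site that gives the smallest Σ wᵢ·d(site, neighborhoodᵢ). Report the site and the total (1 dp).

Q, total 975.1 km

Total weighted distance at each candidate:
  R (9, 20): total = 1120.1
  Q (4, 15): total = 975.1
  S (17, 20): total = 1385.4
  P (3, 7): total = 1065.9
  T (18, 8): total = 1198.1
Minimum is at Q with total 975.1 km.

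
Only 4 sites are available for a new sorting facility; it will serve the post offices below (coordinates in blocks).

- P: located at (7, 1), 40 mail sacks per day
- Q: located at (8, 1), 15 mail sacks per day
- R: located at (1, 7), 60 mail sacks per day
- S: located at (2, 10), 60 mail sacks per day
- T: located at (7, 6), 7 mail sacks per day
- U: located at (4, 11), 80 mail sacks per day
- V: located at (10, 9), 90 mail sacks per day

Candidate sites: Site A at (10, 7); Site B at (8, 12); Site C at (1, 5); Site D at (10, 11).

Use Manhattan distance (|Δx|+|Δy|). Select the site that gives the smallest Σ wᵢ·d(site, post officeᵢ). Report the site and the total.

Site A, total 2688 blocks

Total weighted distance at each candidate:
  Site A (10, 7): total = 2688
  Site B (8, 12): total = 2744
  Site C (1, 5): total = 2984
  Site D (10, 11): total = 2736
Minimum is at Site A with total 2688 blocks.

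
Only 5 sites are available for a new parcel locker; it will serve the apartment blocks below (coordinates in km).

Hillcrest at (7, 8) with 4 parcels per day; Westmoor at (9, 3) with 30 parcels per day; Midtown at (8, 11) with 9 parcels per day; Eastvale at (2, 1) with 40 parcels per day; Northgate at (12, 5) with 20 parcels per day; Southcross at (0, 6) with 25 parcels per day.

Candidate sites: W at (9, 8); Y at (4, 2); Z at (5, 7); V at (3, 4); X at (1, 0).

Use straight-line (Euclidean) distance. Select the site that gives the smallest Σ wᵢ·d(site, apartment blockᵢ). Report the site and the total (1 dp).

Total weighted distance at each candidate:
  W (9, 8): total = 897.8
  Y (4, 2): total = 670.2
  Z (5, 7): total = 765.1
  V (3, 4): total = 680.3
  X (1, 0): total = 864.0
Minimum is at Y with total 670.2 km.

Y, total 670.2 km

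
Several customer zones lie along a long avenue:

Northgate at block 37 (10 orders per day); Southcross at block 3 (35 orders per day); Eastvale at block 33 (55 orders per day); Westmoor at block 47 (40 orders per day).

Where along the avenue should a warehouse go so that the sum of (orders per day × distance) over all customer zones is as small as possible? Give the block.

For a sum of weighted absolute distances on a line, the optimum is the weighted median (not the mean). Total weight W = 140; half-weight = 70.
Sort by position and accumulate weight:
  block 3 (Southcross, w=35) → cum 35
  block 33 (Eastvale, w=55) → cum 90  ≥ 70 → median here
  block 37 (Northgate, w=10) → cum 100
  block 47 (Westmoor, w=40) → cum 140
Optimal location: block 33.

x = 33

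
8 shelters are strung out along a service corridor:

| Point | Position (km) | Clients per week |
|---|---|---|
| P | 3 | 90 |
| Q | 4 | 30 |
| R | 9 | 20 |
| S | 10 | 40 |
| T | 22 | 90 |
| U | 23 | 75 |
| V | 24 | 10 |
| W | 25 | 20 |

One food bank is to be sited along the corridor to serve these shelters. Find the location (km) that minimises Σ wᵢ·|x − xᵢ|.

For a sum of weighted absolute distances on a line, the optimum is the weighted median (not the mean). Total weight W = 375; half-weight = 187.5.
Sort by position and accumulate weight:
  km 3 (P, w=90) → cum 90
  km 4 (Q, w=30) → cum 120
  km 9 (R, w=20) → cum 140
  km 10 (S, w=40) → cum 180
  km 22 (T, w=90) → cum 270  ≥ 187.5 → median here
  km 23 (U, w=75) → cum 345
  km 24 (V, w=10) → cum 355
  km 25 (W, w=20) → cum 375
Optimal location: km 22.

x = 22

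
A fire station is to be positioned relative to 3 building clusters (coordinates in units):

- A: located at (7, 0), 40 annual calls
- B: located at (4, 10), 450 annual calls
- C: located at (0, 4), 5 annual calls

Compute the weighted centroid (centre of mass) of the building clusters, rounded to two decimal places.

(4.20, 9.13)

The minimiser of Σwᵢ‖p−pᵢ‖² is the weighted centroid p* = (Σwᵢpᵢ)/(Σwᵢ).
Σwᵢ = 495.
Σwᵢxᵢ = 40·7 + 450·4 + 5·0 = 2080.
Σwᵢyᵢ = 40·0 + 450·10 + 5·4 = 4520.
x* = 2080/495 = 4.20, y* = 4520/495 = 9.13.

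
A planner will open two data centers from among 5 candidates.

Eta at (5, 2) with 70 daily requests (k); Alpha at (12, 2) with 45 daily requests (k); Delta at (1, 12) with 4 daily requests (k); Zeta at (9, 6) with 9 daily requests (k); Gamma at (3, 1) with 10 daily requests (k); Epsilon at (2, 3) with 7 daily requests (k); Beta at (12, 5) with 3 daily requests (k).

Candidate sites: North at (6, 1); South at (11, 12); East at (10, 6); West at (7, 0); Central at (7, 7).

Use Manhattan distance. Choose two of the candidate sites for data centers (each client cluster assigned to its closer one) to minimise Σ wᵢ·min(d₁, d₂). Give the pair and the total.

Evaluate every pair (each demand assigned to the nearer of the two):
  {North, East}: total = 560
  {North, Central}: total = 619
  {North, South}: total = 663
  {North, West}: total = 693
  {East, West}: total = 734
  {West, Central}: total = 793
  {South, West}: total = 837
  {East, Central}: total = 985
  {South, East}: total = 1155
  {South, Central}: total = 1191
Best pair: {North, East} with total 560.

{North, East}, total 560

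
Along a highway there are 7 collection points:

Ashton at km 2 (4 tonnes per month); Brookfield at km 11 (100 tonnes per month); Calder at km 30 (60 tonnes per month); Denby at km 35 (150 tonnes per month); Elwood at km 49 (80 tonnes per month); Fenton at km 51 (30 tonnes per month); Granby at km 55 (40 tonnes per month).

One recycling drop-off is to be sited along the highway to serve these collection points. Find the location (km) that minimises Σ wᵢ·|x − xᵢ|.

For a sum of weighted absolute distances on a line, the optimum is the weighted median (not the mean). Total weight W = 464; half-weight = 232.
Sort by position and accumulate weight:
  km 2 (Ashton, w=4) → cum 4
  km 11 (Brookfield, w=100) → cum 104
  km 30 (Calder, w=60) → cum 164
  km 35 (Denby, w=150) → cum 314  ≥ 232 → median here
  km 49 (Elwood, w=80) → cum 394
  km 51 (Fenton, w=30) → cum 424
  km 55 (Granby, w=40) → cum 464
Optimal location: km 35.

x = 35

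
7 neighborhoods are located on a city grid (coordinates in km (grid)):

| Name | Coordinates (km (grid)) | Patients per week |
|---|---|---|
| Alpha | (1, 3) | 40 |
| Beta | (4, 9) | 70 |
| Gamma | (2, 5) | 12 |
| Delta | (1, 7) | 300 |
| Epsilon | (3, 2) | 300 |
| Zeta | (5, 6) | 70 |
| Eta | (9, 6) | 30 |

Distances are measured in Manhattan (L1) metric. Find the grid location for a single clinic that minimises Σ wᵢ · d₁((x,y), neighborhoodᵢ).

(3, 6)

Manhattan distance separates: Σwᵢ(|x−xᵢ|+|y−yᵢ|) = Σwᵢ|x−xᵢ| + Σwᵢ|y−yᵢ|, so x and y are optimised independently as 1-D weighted medians.
Total weight W = 822; half = 411.
x-coordinate, sorted with cumulative weight:
  x=1 (Alpha, w=40) cum 40
  x=1 (Delta, w=300) cum 340
  x=2 (Gamma, w=12) cum 352
  x=3 (Epsilon, w=300) cum 652  ← median
  x=4 (Beta, w=70) cum 722
  x=5 (Zeta, w=70) cum 792
  x=9 (Eta, w=30) cum 822
⇒ x* = 3
y-coordinate, sorted with cumulative weight:
  y=2 (Epsilon, w=300) cum 300
  y=3 (Alpha, w=40) cum 340
  y=5 (Gamma, w=12) cum 352
  y=6 (Zeta, w=70) cum 422  ← median
  y=6 (Eta, w=30) cum 452
  y=7 (Delta, w=300) cum 752
  y=9 (Beta, w=70) cum 822
⇒ y* = 6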